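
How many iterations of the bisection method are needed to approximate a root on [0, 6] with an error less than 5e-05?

We need (b-a)/2^n ≤ 5e-05
(6 - 0)/2^n ≤ 5e-05
6/2^n ≤ 5e-05
2^n ≥ 120000
n ≥ log₂(120000) = 16.87
n ≥ 17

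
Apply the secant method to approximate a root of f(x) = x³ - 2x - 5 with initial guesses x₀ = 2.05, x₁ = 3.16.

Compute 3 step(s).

f(x) = x³ - 2x - 5
x₀ = 2.05, x₁ = 3.16

Secant formula: x_{n+1} = x_n - f(x_n)(x_n - x_{n-1})/(f(x_n) - f(x_{n-1}))

Iteration 1:
  f(2.050000) = -0.484875
  f(3.160000) = 20.234496
  x_2 = 3.160000 - 20.234496×(3.160000 - 2.050000)/(20.234496 - (-0.484875))
       = 2.075976
Iteration 2:
  f(3.160000) = 20.234496
  f(2.075976) = -0.205165
  x_3 = 2.075976 - (-0.205165)×(2.075976 - 3.160000)/(-0.205165 - 20.234496)
       = 2.086857
Iteration 3:
  f(2.075976) = -0.205165
  f(2.086857) = -0.085508
  x_4 = 2.086857 - (-0.085508)×(2.086857 - 2.075976)/(-0.085508 - (-0.205165))
       = 2.094633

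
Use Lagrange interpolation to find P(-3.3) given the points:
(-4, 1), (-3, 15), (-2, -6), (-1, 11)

Lagrange interpolation formula:
P(x) = Σ yᵢ × Lᵢ(x)
where Lᵢ(x) = Π_{j≠i} (x - xⱼ)/(xᵢ - xⱼ)

L_0(-3.3) = (-3.3 - (-3))/(-4 - (-3)) × (-3.3 - (-2))/(-4 - (-2)) × (-3.3 - (-1))/(-4 - (-1)) = 0.149500
L_1(-3.3) = (-3.3 - (-4))/(-3 - (-4)) × (-3.3 - (-2))/(-3 - (-2)) × (-3.3 - (-1))/(-3 - (-1)) = 1.046500
L_2(-3.3) = (-3.3 - (-4))/(-2 - (-4)) × (-3.3 - (-3))/(-2 - (-3)) × (-3.3 - (-1))/(-2 - (-1)) = -0.241500
L_3(-3.3) = (-3.3 - (-4))/(-1 - (-4)) × (-3.3 - (-3))/(-1 - (-3)) × (-3.3 - (-2))/(-1 - (-2)) = 0.045500

P(-3.3) = 1×L_0(-3.3) + 15×L_1(-3.3) + (-6)×L_2(-3.3) + 11×L_3(-3.3)
P(-3.3) = 17.796500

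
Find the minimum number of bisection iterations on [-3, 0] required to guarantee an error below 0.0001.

We need (b-a)/2^n ≤ 0.0001
(0 - (-3))/2^n ≤ 0.0001
3/2^n ≤ 0.0001
2^n ≥ 30000
n ≥ log₂(30000) = 14.87
n ≥ 15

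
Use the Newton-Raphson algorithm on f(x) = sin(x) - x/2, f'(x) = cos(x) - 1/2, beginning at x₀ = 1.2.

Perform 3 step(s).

f(x) = sin(x) - x/2
f'(x) = cos(x) - 1/2
x₀ = 1.2

Newton-Raphson formula: x_{n+1} = x_n - f(x_n)/f'(x_n)

Iteration 1:
  f(1.200000) = 0.332039
  f'(1.200000) = -0.137642
  x_1 = 1.200000 - 0.332039/(-0.137642) = 3.612334
Iteration 2:
  f(3.612334) = -2.259714
  f'(3.612334) = -1.391232
  x_2 = 3.612334 - (-2.259714)/(-1.391232) = 1.988080
Iteration 3:
  f(1.988080) = -0.079847
  f'(1.988080) = -0.905279
  x_3 = 1.988080 - (-0.079847)/(-0.905279) = 1.899879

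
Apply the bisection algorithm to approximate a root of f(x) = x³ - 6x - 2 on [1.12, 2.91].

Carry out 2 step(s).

f(x) = x³ - 6x - 2
Initial interval: [1.12, 2.91]

Iteration 1:
  c_1 = (1.120000 + 2.910000)/2 = 2.015000
  f(c_1) = f(2.015000) = -5.908647
  f(a) × f(c) ≥ 0, new interval: [2.015000, 2.910000]
Iteration 2:
  c_2 = (2.015000 + 2.910000)/2 = 2.462500
  f(c_2) = f(2.462500) = -1.842631
  f(a) × f(c) ≥ 0, new interval: [2.462500, 2.910000]

After 2 iteration(s), the approximation is c_2 = 2.462500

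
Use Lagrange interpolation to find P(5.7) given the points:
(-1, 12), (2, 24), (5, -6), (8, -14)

Lagrange interpolation formula:
P(x) = Σ yᵢ × Lᵢ(x)
where Lᵢ(x) = Π_{j≠i} (x - xⱼ)/(xᵢ - xⱼ)

L_0(5.7) = (5.7 - 2)/(-1 - 2) × (5.7 - 5)/(-1 - 5) × (5.7 - 8)/(-1 - 8) = 0.036772
L_1(5.7) = (5.7 - (-1))/(2 - (-1)) × (5.7 - 5)/(2 - 5) × (5.7 - 8)/(2 - 8) = -0.199759
L_2(5.7) = (5.7 - (-1))/(5 - (-1)) × (5.7 - 2)/(5 - 2) × (5.7 - 8)/(5 - 8) = 1.055870
L_3(5.7) = (5.7 - (-1))/(8 - (-1)) × (5.7 - 2)/(8 - 2) × (5.7 - 5)/(8 - 5) = 0.107117

P(5.7) = 12×L_0(5.7) + 24×L_1(5.7) + (-6)×L_2(5.7) + (-14)×L_3(5.7)
P(5.7) = -12.187827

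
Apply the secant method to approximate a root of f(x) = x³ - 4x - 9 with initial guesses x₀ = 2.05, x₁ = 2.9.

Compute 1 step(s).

f(x) = x³ - 4x - 9
x₀ = 2.05, x₁ = 2.9

Secant formula: x_{n+1} = x_n - f(x_n)(x_n - x_{n-1})/(f(x_n) - f(x_{n-1}))

Iteration 1:
  f(2.050000) = -8.584875
  f(2.900000) = 3.789000
  x_2 = 2.900000 - 3.789000×(2.900000 - 2.050000)/(3.789000 - (-8.584875))
       = 2.639722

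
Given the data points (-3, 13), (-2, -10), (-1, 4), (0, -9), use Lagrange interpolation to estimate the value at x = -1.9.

Lagrange interpolation formula:
P(x) = Σ yᵢ × Lᵢ(x)
where Lᵢ(x) = Π_{j≠i} (x - xⱼ)/(xᵢ - xⱼ)

L_0(-1.9) = (-1.9 - (-2))/(-3 - (-2)) × (-1.9 - (-1))/(-3 - (-1)) × (-1.9 - 0)/(-3 - 0) = -0.028500
L_1(-1.9) = (-1.9 - (-3))/(-2 - (-3)) × (-1.9 - (-1))/(-2 - (-1)) × (-1.9 - 0)/(-2 - 0) = 0.940500
L_2(-1.9) = (-1.9 - (-3))/(-1 - (-3)) × (-1.9 - (-2))/(-1 - (-2)) × (-1.9 - 0)/(-1 - 0) = 0.104500
L_3(-1.9) = (-1.9 - (-3))/(0 - (-3)) × (-1.9 - (-2))/(0 - (-2)) × (-1.9 - (-1))/(0 - (-1)) = -0.016500

P(-1.9) = 13×L_0(-1.9) + (-10)×L_1(-1.9) + 4×L_2(-1.9) + (-9)×L_3(-1.9)
P(-1.9) = -9.209000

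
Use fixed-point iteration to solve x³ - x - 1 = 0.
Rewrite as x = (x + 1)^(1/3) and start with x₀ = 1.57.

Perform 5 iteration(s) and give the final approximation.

Equation: x³ - x - 1 = 0
Fixed-point form: x = (x + 1)^(1/3)
x₀ = 1.57

x_1 = g(1.570000) = 1.369760
x_2 = g(1.369760) = 1.333219
x_3 = g(1.333219) = 1.326331
x_4 = g(1.326331) = 1.325024
x_5 = g(1.325024) = 1.324776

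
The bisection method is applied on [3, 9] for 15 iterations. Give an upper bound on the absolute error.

Bisection error bound: |error| ≤ (b-a)/2^n
|error| ≤ (9 - 3)/2^15 = 6/2^15
|error| ≤ 0.0001831055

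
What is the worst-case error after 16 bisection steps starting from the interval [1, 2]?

Bisection error bound: |error| ≤ (b-a)/2^n
|error| ≤ (2 - 1)/2^16 = 1/2^16
|error| ≤ 0.0000152588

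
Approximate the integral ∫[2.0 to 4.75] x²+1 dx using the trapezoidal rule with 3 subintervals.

f(x) = x²+1
a = 2.0, b = 4.75, n = 3
h = (b - a)/n = 0.916667

Trapezoidal rule: (h/2)[f(x₀) + 2f(x₁) + 2f(x₂) + ... + f(xₙ)]

x_0 = 2.0000, f(x_0) = 5.000000, coefficient = 1
x_1 = 2.9167, f(x_1) = 9.506944, coefficient = 2
x_2 = 3.8333, f(x_2) = 15.694444, coefficient = 2
x_3 = 4.7500, f(x_3) = 23.562500, coefficient = 1

I ≈ (0.916667/2) × 78.965278 = 36.192419
Exact value: 35.807292
Error: 0.385127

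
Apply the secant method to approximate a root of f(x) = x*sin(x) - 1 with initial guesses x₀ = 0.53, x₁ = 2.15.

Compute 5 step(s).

f(x) = x*sin(x) - 1
x₀ = 0.53, x₁ = 2.15

Secant formula: x_{n+1} = x_n - f(x_n)(x_n - x_{n-1})/(f(x_n) - f(x_{n-1}))

Iteration 1:
  f(0.530000) = -0.732067
  f(2.150000) = 0.799332
  x_2 = 2.150000 - 0.799332×(2.150000 - 0.530000)/(0.799332 - (-0.732067))
       = 1.304422
Iteration 2:
  f(2.150000) = 0.799332
  f(1.304422) = 0.258417
  x_3 = 1.304422 - 0.258417×(1.304422 - 2.150000)/(0.258417 - 0.799332)
       = 0.900456
Iteration 3:
  f(1.304422) = 0.258417
  f(0.900456) = -0.294394
  x_4 = 0.900456 - (-0.294394)×(0.900456 - 1.304422)/(-0.294394 - 0.258417)
       = 1.115584
Iteration 4:
  f(0.900456) = -0.294394
  f(1.115584) = 0.001981
  x_5 = 1.115584 - 0.001981×(1.115584 - 0.900456)/(0.001981 - (-0.294394))
       = 1.114146
Iteration 5:
  f(1.115584) = 0.001981
  f(1.114146) = -0.000016
  x_6 = 1.114146 - (-0.000016)×(1.114146 - 1.115584)/(-0.000016 - 0.001981)
       = 1.114157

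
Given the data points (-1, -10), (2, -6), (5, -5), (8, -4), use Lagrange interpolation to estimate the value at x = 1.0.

Lagrange interpolation formula:
P(x) = Σ yᵢ × Lᵢ(x)
where Lᵢ(x) = Π_{j≠i} (x - xⱼ)/(xᵢ - xⱼ)

L_0(1.0) = (1.0 - 2)/(-1 - 2) × (1.0 - 5)/(-1 - 5) × (1.0 - 8)/(-1 - 8) = 0.172840
L_1(1.0) = (1.0 - (-1))/(2 - (-1)) × (1.0 - 5)/(2 - 5) × (1.0 - 8)/(2 - 8) = 1.037037
L_2(1.0) = (1.0 - (-1))/(5 - (-1)) × (1.0 - 2)/(5 - 2) × (1.0 - 8)/(5 - 8) = -0.259259
L_3(1.0) = (1.0 - (-1))/(8 - (-1)) × (1.0 - 2)/(8 - 2) × (1.0 - 5)/(8 - 5) = 0.049383

P(1.0) = (-10)×L_0(1.0) + (-6)×L_1(1.0) + (-5)×L_2(1.0) + (-4)×L_3(1.0)
P(1.0) = -6.851852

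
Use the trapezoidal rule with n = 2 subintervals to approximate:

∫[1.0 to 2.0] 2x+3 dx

f(x) = 2x+3
a = 1.0, b = 2.0, n = 2
h = (b - a)/n = 0.500000

Trapezoidal rule: (h/2)[f(x₀) + 2f(x₁) + 2f(x₂) + ... + f(xₙ)]

x_0 = 1.0000, f(x_0) = 5.000000, coefficient = 1
x_1 = 1.5000, f(x_1) = 6.000000, coefficient = 2
x_2 = 2.0000, f(x_2) = 7.000000, coefficient = 1

I ≈ (0.500000/2) × 24.000000 = 6.000000
Exact value: 6.000000
Error: 0.000000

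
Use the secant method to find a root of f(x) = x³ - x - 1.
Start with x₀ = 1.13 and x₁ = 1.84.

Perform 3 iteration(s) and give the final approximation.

f(x) = x³ - x - 1
x₀ = 1.13, x₁ = 1.84

Secant formula: x_{n+1} = x_n - f(x_n)(x_n - x_{n-1})/(f(x_n) - f(x_{n-1}))

Iteration 1:
  f(1.130000) = -0.687103
  f(1.840000) = 3.389504
  x_2 = 1.840000 - 3.389504×(1.840000 - 1.130000)/(3.389504 - (-0.687103))
       = 1.249669
Iteration 2:
  f(1.840000) = 3.389504
  f(1.249669) = -0.298095
  x_3 = 1.249669 - (-0.298095)×(1.249669 - 1.840000)/(-0.298095 - 3.389504)
       = 1.297390
Iteration 3:
  f(1.249669) = -0.298095
  f(1.297390) = -0.113598
  x_4 = 1.297390 - (-0.113598)×(1.297390 - 1.249669)/(-0.113598 - (-0.298095))
       = 1.326772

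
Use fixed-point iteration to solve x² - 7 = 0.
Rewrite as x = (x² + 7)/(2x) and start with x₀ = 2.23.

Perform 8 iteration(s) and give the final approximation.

Equation: x² - 7 = 0
Fixed-point form: x = (x² + 7)/(2x)
x₀ = 2.23

x_1 = g(2.230000) = 2.684507
x_2 = g(2.684507) = 2.646031
x_3 = g(2.646031) = 2.645751
x_4 = g(2.645751) = 2.645751
x_5 = g(2.645751) = 2.645751
x_6 = g(2.645751) = 2.645751
x_7 = g(2.645751) = 2.645751
x_8 = g(2.645751) = 2.645751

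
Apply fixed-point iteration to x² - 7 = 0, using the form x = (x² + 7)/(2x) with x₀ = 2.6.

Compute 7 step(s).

Equation: x² - 7 = 0
Fixed-point form: x = (x² + 7)/(2x)
x₀ = 2.6

x_1 = g(2.600000) = 2.646154
x_2 = g(2.646154) = 2.645751
x_3 = g(2.645751) = 2.645751
x_4 = g(2.645751) = 2.645751
x_5 = g(2.645751) = 2.645751
x_6 = g(2.645751) = 2.645751
x_7 = g(2.645751) = 2.645751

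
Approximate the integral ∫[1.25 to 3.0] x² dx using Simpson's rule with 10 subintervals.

f(x) = x²
a = 1.25, b = 3.0, n = 10
h = (b - a)/n = 0.175000

Simpson's rule: (h/3)[f(x₀) + 4f(x₁) + 2f(x₂) + ... + f(xₙ)]

x_0 = 1.2500, f(x_0) = 1.562500, coefficient = 1
x_1 = 1.4250, f(x_1) = 2.030625, coefficient = 4
x_2 = 1.6000, f(x_2) = 2.560000, coefficient = 2
x_3 = 1.7750, f(x_3) = 3.150625, coefficient = 4
x_4 = 1.9500, f(x_4) = 3.802500, coefficient = 2
x_5 = 2.1250, f(x_5) = 4.515625, coefficient = 4
x_6 = 2.3000, f(x_6) = 5.290000, coefficient = 2
x_7 = 2.4750, f(x_7) = 6.125625, coefficient = 4
x_8 = 2.6500, f(x_8) = 7.022500, coefficient = 2
x_9 = 2.8250, f(x_9) = 7.980625, coefficient = 4
x_10 = 3.0000, f(x_10) = 9.000000, coefficient = 1

I ≈ (0.175000/3) × 143.125000 = 8.348958
Exact value: 8.348958
Error: 0.000000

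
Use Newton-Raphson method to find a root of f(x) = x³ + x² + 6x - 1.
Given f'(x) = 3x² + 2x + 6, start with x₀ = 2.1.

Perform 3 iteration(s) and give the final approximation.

f(x) = x³ + x² + 6x - 1
f'(x) = 3x² + 2x + 6
x₀ = 2.1

Newton-Raphson formula: x_{n+1} = x_n - f(x_n)/f'(x_n)

Iteration 1:
  f(2.100000) = 25.271000
  f'(2.100000) = 23.430000
  x_1 = 2.100000 - 25.271000/23.430000 = 1.021426
Iteration 2:
  f(1.021426) = 7.237527
  f'(1.021426) = 11.172781
  x_2 = 1.021426 - 7.237527/11.172781 = 0.373644
Iteration 3:
  f(0.373644) = 1.433635
  f'(0.373644) = 7.166115
  x_3 = 0.373644 - 1.433635/7.166115 = 0.173586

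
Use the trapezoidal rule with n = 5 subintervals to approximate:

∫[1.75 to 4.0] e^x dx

f(x) = e^x
a = 1.75, b = 4.0, n = 5
h = (b - a)/n = 0.450000

Trapezoidal rule: (h/2)[f(x₀) + 2f(x₁) + 2f(x₂) + ... + f(xₙ)]

x_0 = 1.7500, f(x_0) = 5.754603, coefficient = 1
x_1 = 2.2000, f(x_1) = 9.025013, coefficient = 2
x_2 = 2.6500, f(x_2) = 14.154039, coefficient = 2
x_3 = 3.1000, f(x_3) = 22.197951, coefficient = 2
x_4 = 3.5500, f(x_4) = 34.813317, coefficient = 2
x_5 = 4.0000, f(x_5) = 54.598150, coefficient = 1

I ≈ (0.450000/2) × 220.733395 = 49.665014
Exact value: 48.843547
Error: 0.821466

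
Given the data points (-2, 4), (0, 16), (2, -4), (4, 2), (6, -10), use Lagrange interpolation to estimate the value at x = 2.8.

Lagrange interpolation formula:
P(x) = Σ yᵢ × Lᵢ(x)
where Lᵢ(x) = Π_{j≠i} (x - xⱼ)/(xᵢ - xⱼ)

L_0(2.8) = (2.8 - 0)/(-2 - 0) × (2.8 - 2)/(-2 - 2) × (2.8 - 4)/(-2 - 4) × (2.8 - 6)/(-2 - 6) = 0.022400
L_1(2.8) = (2.8 - (-2))/(0 - (-2)) × (2.8 - 2)/(0 - 2) × (2.8 - 4)/(0 - 4) × (2.8 - 6)/(0 - 6) = -0.153600
L_2(2.8) = (2.8 - (-2))/(2 - (-2)) × (2.8 - 0)/(2 - 0) × (2.8 - 4)/(2 - 4) × (2.8 - 6)/(2 - 6) = 0.806400
L_3(2.8) = (2.8 - (-2))/(4 - (-2)) × (2.8 - 0)/(4 - 0) × (2.8 - 2)/(4 - 2) × (2.8 - 6)/(4 - 6) = 0.358400
L_4(2.8) = (2.8 - (-2))/(6 - (-2)) × (2.8 - 0)/(6 - 0) × (2.8 - 2)/(6 - 2) × (2.8 - 4)/(6 - 4) = -0.033600

P(2.8) = 4×L_0(2.8) + 16×L_1(2.8) + (-4)×L_2(2.8) + 2×L_3(2.8) + (-10)×L_4(2.8)
P(2.8) = -4.540800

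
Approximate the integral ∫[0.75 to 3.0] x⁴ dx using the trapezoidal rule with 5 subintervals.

f(x) = x⁴
a = 0.75, b = 3.0, n = 5
h = (b - a)/n = 0.450000

Trapezoidal rule: (h/2)[f(x₀) + 2f(x₁) + 2f(x₂) + ... + f(xₙ)]

x_0 = 0.7500, f(x_0) = 0.316406, coefficient = 1
x_1 = 1.2000, f(x_1) = 2.073600, coefficient = 2
x_2 = 1.6500, f(x_2) = 7.412006, coefficient = 2
x_3 = 2.1000, f(x_3) = 19.448100, coefficient = 2
x_4 = 2.5500, f(x_4) = 42.282506, coefficient = 2
x_5 = 3.0000, f(x_5) = 81.000000, coefficient = 1

I ≈ (0.450000/2) × 223.748831 = 50.343487
Exact value: 48.552539
Error: 1.790948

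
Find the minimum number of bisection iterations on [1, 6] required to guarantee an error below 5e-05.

We need (b-a)/2^n ≤ 5e-05
(6 - 1)/2^n ≤ 5e-05
5/2^n ≤ 5e-05
2^n ≥ 100000
n ≥ log₂(100000) = 16.61
n ≥ 17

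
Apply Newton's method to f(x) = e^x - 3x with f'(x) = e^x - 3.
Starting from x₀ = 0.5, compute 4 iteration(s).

f(x) = e^x - 3x
f'(x) = e^x - 3
x₀ = 0.5

Newton-Raphson formula: x_{n+1} = x_n - f(x_n)/f'(x_n)

Iteration 1:
  f(0.500000) = 0.148721
  f'(0.500000) = -1.351279
  x_1 = 0.500000 - 0.148721/(-1.351279) = 0.610060
Iteration 2:
  f(0.610060) = 0.010362
  f'(0.610060) = -1.159459
  x_2 = 0.610060 - 0.010362/(-1.159459) = 0.618997
Iteration 3:
  f(0.618997) = 0.000074
  f'(0.618997) = -1.142936
  x_3 = 0.618997 - 0.000074/(-1.142936) = 0.619061
Iteration 4:
  f(0.619061) = 0.000000
  f'(0.619061) = -1.142816
  x_4 = 0.619061 - 0.000000/(-1.142816) = 0.619061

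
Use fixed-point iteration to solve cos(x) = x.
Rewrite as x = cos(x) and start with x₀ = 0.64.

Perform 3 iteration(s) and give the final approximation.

Equation: cos(x) = x
Fixed-point form: x = cos(x)
x₀ = 0.64

x_1 = g(0.640000) = 0.802096
x_2 = g(0.802096) = 0.695202
x_3 = g(0.695202) = 0.767924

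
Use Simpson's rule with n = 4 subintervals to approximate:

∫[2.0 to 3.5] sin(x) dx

f(x) = sin(x)
a = 2.0, b = 3.5, n = 4
h = (b - a)/n = 0.375000

Simpson's rule: (h/3)[f(x₀) + 4f(x₁) + 2f(x₂) + ... + f(xₙ)]

x_0 = 2.0000, f(x_0) = 0.909297, coefficient = 1
x_1 = 2.3750, f(x_1) = 0.693685, coefficient = 4
x_2 = 2.7500, f(x_2) = 0.381661, coefficient = 2
x_3 = 3.1250, f(x_3) = 0.016592, coefficient = 4
x_4 = 3.5000, f(x_4) = -0.350783, coefficient = 1

I ≈ (0.375000/3) × 4.162944 = 0.520368
Exact value: 0.520310
Error: 0.000058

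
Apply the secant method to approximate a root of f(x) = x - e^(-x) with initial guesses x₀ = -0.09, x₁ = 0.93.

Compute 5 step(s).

f(x) = x - e^(-x)
x₀ = -0.09, x₁ = 0.93

Secant formula: x_{n+1} = x_n - f(x_n)(x_n - x_{n-1})/(f(x_n) - f(x_{n-1}))

Iteration 1:
  f(-0.090000) = -1.184174
  f(0.930000) = 0.535446
  x_2 = 0.930000 - 0.535446×(0.930000 - (-0.090000))/(0.535446 - (-1.184174))
       = 0.612398
Iteration 2:
  f(0.930000) = 0.535446
  f(0.612398) = 0.070348
  x_3 = 0.612398 - 0.070348×(0.612398 - 0.930000)/(0.070348 - 0.535446)
       = 0.564359
Iteration 3:
  f(0.612398) = 0.070348
  f(0.564359) = -0.004366
  x_4 = 0.564359 - (-0.004366)×(0.564359 - 0.612398)/(-0.004366 - 0.070348)
       = 0.567166
Iteration 4:
  f(0.564359) = -0.004366
  f(0.567166) = 0.000035
  x_5 = 0.567166 - 0.000035×(0.567166 - 0.564359)/(0.000035 - (-0.004366))
       = 0.567143
Iteration 5:
  f(0.567166) = 0.000035
  f(0.567143) = 0.000000
  x_6 = 0.567143 - 0.000000×(0.567143 - 0.567166)/(0.000000 - 0.000035)
       = 0.567143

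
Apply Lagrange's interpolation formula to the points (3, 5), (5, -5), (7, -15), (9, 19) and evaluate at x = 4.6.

Lagrange interpolation formula:
P(x) = Σ yᵢ × Lᵢ(x)
where Lᵢ(x) = Π_{j≠i} (x - xⱼ)/(xᵢ - xⱼ)

L_0(4.6) = (4.6 - 5)/(3 - 5) × (4.6 - 7)/(3 - 7) × (4.6 - 9)/(3 - 9) = 0.088000
L_1(4.6) = (4.6 - 3)/(5 - 3) × (4.6 - 7)/(5 - 7) × (4.6 - 9)/(5 - 9) = 1.056000
L_2(4.6) = (4.6 - 3)/(7 - 3) × (4.6 - 5)/(7 - 5) × (4.6 - 9)/(7 - 9) = -0.176000
L_3(4.6) = (4.6 - 3)/(9 - 3) × (4.6 - 5)/(9 - 5) × (4.6 - 7)/(9 - 7) = 0.032000

P(4.6) = 5×L_0(4.6) + (-5)×L_1(4.6) + (-15)×L_2(4.6) + 19×L_3(4.6)
P(4.6) = -1.592000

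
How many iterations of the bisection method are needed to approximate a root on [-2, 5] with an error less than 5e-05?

We need (b-a)/2^n ≤ 5e-05
(5 - (-2))/2^n ≤ 5e-05
7/2^n ≤ 5e-05
2^n ≥ 140000
n ≥ log₂(140000) = 17.10
n ≥ 18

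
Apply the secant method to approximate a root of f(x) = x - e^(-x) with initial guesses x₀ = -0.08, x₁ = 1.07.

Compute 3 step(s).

f(x) = x - e^(-x)
x₀ = -0.08, x₁ = 1.07

Secant formula: x_{n+1} = x_n - f(x_n)(x_n - x_{n-1})/(f(x_n) - f(x_{n-1}))

Iteration 1:
  f(-0.080000) = -1.163287
  f(1.070000) = 0.726991
  x_2 = 1.070000 - 0.726991×(1.070000 - (-0.080000))/(0.726991 - (-1.163287))
       = 0.627716
Iteration 2:
  f(1.070000) = 0.726991
  f(0.627716) = 0.093906
  x_3 = 0.627716 - 0.093906×(0.627716 - 1.070000)/(0.093906 - 0.726991)
       = 0.562111
Iteration 3:
  f(0.627716) = 0.093906
  f(0.562111) = -0.007893
  x_4 = 0.562111 - (-0.007893)×(0.562111 - 0.627716)/(-0.007893 - 0.093906)
       = 0.567198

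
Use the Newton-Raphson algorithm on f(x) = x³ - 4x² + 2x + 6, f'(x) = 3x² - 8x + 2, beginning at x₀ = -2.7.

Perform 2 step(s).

f(x) = x³ - 4x² + 2x + 6
f'(x) = 3x² - 8x + 2
x₀ = -2.7

Newton-Raphson formula: x_{n+1} = x_n - f(x_n)/f'(x_n)

Iteration 1:
  f(-2.700000) = -48.243000
  f'(-2.700000) = 45.470000
  x_1 = -2.700000 - (-48.243000)/45.470000 = -1.639015
Iteration 2:
  f(-1.639015) = -12.426506
  f'(-1.639015) = 23.171226
  x_2 = -1.639015 - (-12.426506)/23.171226 = -1.102724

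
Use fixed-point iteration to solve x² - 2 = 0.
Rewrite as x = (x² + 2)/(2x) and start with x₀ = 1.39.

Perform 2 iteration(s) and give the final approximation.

Equation: x² - 2 = 0
Fixed-point form: x = (x² + 2)/(2x)
x₀ = 1.39

x_1 = g(1.390000) = 1.414424
x_2 = g(1.414424) = 1.414214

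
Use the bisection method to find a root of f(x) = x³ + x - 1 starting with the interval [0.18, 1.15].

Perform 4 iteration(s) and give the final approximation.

f(x) = x³ + x - 1
Initial interval: [0.18, 1.15]

Iteration 1:
  c_1 = (0.180000 + 1.150000)/2 = 0.665000
  f(c_1) = f(0.665000) = -0.040920
  f(a) × f(c) ≥ 0, new interval: [0.665000, 1.150000]
Iteration 2:
  c_2 = (0.665000 + 1.150000)/2 = 0.907500
  f(c_2) = f(0.907500) = 0.654877
  f(a) × f(c) < 0, new interval: [0.665000, 0.907500]
Iteration 3:
  c_3 = (0.665000 + 0.907500)/2 = 0.786250
  f(c_3) = f(0.786250) = 0.272301
  f(a) × f(c) < 0, new interval: [0.665000, 0.786250]
Iteration 4:
  c_4 = (0.665000 + 0.786250)/2 = 0.725625
  f(c_4) = f(0.725625) = 0.107690
  f(a) × f(c) < 0, new interval: [0.665000, 0.725625]

After 4 iteration(s), the approximation is c_4 = 0.725625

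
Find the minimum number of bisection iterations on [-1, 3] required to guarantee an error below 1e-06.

We need (b-a)/2^n ≤ 1e-06
(3 - (-1))/2^n ≤ 1e-06
4/2^n ≤ 1e-06
2^n ≥ 4000000
n ≥ log₂(4000000) = 21.93
n ≥ 22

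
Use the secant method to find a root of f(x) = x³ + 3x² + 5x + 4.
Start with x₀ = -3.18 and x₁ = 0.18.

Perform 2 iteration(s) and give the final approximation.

f(x) = x³ + 3x² + 5x + 4
x₀ = -3.18, x₁ = 0.18

Secant formula: x_{n+1} = x_n - f(x_n)(x_n - x_{n-1})/(f(x_n) - f(x_{n-1}))

Iteration 1:
  f(-3.180000) = -13.720232
  f(0.180000) = 5.003032
  x_2 = 0.180000 - 5.003032×(0.180000 - (-3.180000))/(5.003032 - (-13.720232))
       = -0.717824
Iteration 2:
  f(0.180000) = 5.003032
  f(-0.717824) = 1.586821
  x_3 = -0.717824 - 1.586821×(-0.717824 - 0.180000)/(1.586821 - 5.003032)
       = -1.134860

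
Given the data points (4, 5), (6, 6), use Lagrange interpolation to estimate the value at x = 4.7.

Lagrange interpolation formula:
P(x) = Σ yᵢ × Lᵢ(x)
where Lᵢ(x) = Π_{j≠i} (x - xⱼ)/(xᵢ - xⱼ)

L_0(4.7) = (4.7 - 6)/(4 - 6) = 0.650000
L_1(4.7) = (4.7 - 4)/(6 - 4) = 0.350000

P(4.7) = 5×L_0(4.7) + 6×L_1(4.7)
P(4.7) = 5.350000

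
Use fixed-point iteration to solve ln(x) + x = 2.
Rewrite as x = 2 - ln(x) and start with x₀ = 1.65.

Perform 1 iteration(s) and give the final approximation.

Equation: ln(x) + x = 2
Fixed-point form: x = 2 - ln(x)
x₀ = 1.65

x_1 = g(1.650000) = 1.499225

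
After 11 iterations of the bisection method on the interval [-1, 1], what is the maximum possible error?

Bisection error bound: |error| ≤ (b-a)/2^n
|error| ≤ (1 - (-1))/2^11 = 2/2^11
|error| ≤ 0.0009765625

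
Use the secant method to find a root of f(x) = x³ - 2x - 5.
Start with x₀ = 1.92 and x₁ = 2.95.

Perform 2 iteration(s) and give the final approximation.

f(x) = x³ - 2x - 5
x₀ = 1.92, x₁ = 2.95

Secant formula: x_{n+1} = x_n - f(x_n)(x_n - x_{n-1})/(f(x_n) - f(x_{n-1}))

Iteration 1:
  f(1.920000) = -1.762112
  f(2.950000) = 14.772375
  x_2 = 2.950000 - 14.772375×(2.950000 - 1.920000)/(14.772375 - (-1.762112))
       = 2.029769
Iteration 2:
  f(2.950000) = 14.772375
  f(2.029769) = -0.696966
  x_3 = 2.029769 - (-0.696966)×(2.029769 - 2.950000)/(-0.696966 - 14.772375)
       = 2.071230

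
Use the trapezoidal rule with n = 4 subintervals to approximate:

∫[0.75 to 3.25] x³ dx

f(x) = x³
a = 0.75, b = 3.25, n = 4
h = (b - a)/n = 0.625000

Trapezoidal rule: (h/2)[f(x₀) + 2f(x₁) + 2f(x₂) + ... + f(xₙ)]

x_0 = 0.7500, f(x_0) = 0.421875, coefficient = 1
x_1 = 1.3750, f(x_1) = 2.599609, coefficient = 2
x_2 = 2.0000, f(x_2) = 8.000000, coefficient = 2
x_3 = 2.6250, f(x_3) = 18.087891, coefficient = 2
x_4 = 3.2500, f(x_4) = 34.328125, coefficient = 1

I ≈ (0.625000/2) × 92.125000 = 28.789062
Exact value: 27.812500
Error: 0.976562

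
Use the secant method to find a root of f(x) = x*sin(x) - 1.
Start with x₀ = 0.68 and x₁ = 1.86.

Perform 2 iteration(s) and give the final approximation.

f(x) = x*sin(x) - 1
x₀ = 0.68, x₁ = 1.86

Secant formula: x_{n+1} = x_n - f(x_n)(x_n - x_{n-1})/(f(x_n) - f(x_{n-1}))

Iteration 1:
  f(0.680000) = -0.572421
  f(1.860000) = 0.782757
  x_2 = 1.860000 - 0.782757×(1.860000 - 0.680000)/(0.782757 - (-0.572421))
       = 1.178427
Iteration 2:
  f(1.860000) = 0.782757
  f(1.178427) = 0.088873
  x_3 = 1.178427 - 0.088873×(1.178427 - 1.860000)/(0.088873 - 0.782757)
       = 1.091131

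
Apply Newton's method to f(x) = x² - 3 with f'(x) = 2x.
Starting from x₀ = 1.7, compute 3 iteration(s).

f(x) = x² - 3
f'(x) = 2x
x₀ = 1.7

Newton-Raphson formula: x_{n+1} = x_n - f(x_n)/f'(x_n)

Iteration 1:
  f(1.700000) = -0.110000
  f'(1.700000) = 3.400000
  x_1 = 1.700000 - (-0.110000)/3.400000 = 1.732353
Iteration 2:
  f(1.732353) = 0.001047
  f'(1.732353) = 3.464706
  x_2 = 1.732353 - 0.001047/3.464706 = 1.732051
Iteration 3:
  f(1.732051) = 0.000000
  f'(1.732051) = 3.464102
  x_3 = 1.732051 - 0.000000/3.464102 = 1.732051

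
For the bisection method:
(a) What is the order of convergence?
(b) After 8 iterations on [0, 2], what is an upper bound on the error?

(a) Bisection has linear (order 1) convergence; the error is halved each step.

(b) Error bound = (b-a)/2^n = (2 - 0)/2^{8}
    = 2/2^{8}

(a) 1 (linear); (b) error ≤ 7.81e-03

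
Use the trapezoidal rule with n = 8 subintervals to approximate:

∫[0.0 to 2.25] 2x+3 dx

f(x) = 2x+3
a = 0.0, b = 2.25, n = 8
h = (b - a)/n = 0.281250

Trapezoidal rule: (h/2)[f(x₀) + 2f(x₁) + 2f(x₂) + ... + f(xₙ)]

x_0 = 0.0000, f(x_0) = 3.000000, coefficient = 1
x_1 = 0.2812, f(x_1) = 3.562500, coefficient = 2
x_2 = 0.5625, f(x_2) = 4.125000, coefficient = 2
x_3 = 0.8438, f(x_3) = 4.687500, coefficient = 2
x_4 = 1.1250, f(x_4) = 5.250000, coefficient = 2
x_5 = 1.4062, f(x_5) = 5.812500, coefficient = 2
x_6 = 1.6875, f(x_6) = 6.375000, coefficient = 2
x_7 = 1.9688, f(x_7) = 6.937500, coefficient = 2
x_8 = 2.2500, f(x_8) = 7.500000, coefficient = 1

I ≈ (0.281250/2) × 84.000000 = 11.812500
Exact value: 11.812500
Error: 0.000000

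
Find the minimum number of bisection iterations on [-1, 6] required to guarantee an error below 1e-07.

We need (b-a)/2^n ≤ 1e-07
(6 - (-1))/2^n ≤ 1e-07
7/2^n ≤ 1e-07
2^n ≥ 70000000
n ≥ log₂(70000000) = 26.06
n ≥ 27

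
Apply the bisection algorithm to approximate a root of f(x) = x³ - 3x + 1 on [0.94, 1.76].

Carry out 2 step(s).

f(x) = x³ - 3x + 1
Initial interval: [0.94, 1.76]

Iteration 1:
  c_1 = (0.940000 + 1.760000)/2 = 1.350000
  f(c_1) = f(1.350000) = -0.589625
  f(a) × f(c) ≥ 0, new interval: [1.350000, 1.760000]
Iteration 2:
  c_2 = (1.350000 + 1.760000)/2 = 1.555000
  f(c_2) = f(1.555000) = 0.095029
  f(a) × f(c) < 0, new interval: [1.350000, 1.555000]

After 2 iteration(s), the approximation is c_2 = 1.555000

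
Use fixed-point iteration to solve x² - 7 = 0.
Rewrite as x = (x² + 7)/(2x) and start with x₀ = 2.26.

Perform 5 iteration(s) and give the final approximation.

Equation: x² - 7 = 0
Fixed-point form: x = (x² + 7)/(2x)
x₀ = 2.26

x_1 = g(2.260000) = 2.678673
x_2 = g(2.678673) = 2.645954
x_3 = g(2.645954) = 2.645751
x_4 = g(2.645751) = 2.645751
x_5 = g(2.645751) = 2.645751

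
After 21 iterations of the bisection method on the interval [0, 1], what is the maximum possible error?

Bisection error bound: |error| ≤ (b-a)/2^n
|error| ≤ (1 - 0)/2^21 = 1/2^21
|error| ≤ 0.0000004768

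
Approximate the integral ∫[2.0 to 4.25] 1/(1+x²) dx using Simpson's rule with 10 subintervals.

f(x) = 1/(1+x²)
a = 2.0, b = 4.25, n = 10
h = (b - a)/n = 0.225000

Simpson's rule: (h/3)[f(x₀) + 4f(x₁) + 2f(x₂) + ... + f(xₙ)]

x_0 = 2.0000, f(x_0) = 0.200000, coefficient = 1
x_1 = 2.2250, f(x_1) = 0.168050, coefficient = 4
x_2 = 2.4500, f(x_2) = 0.142806, coefficient = 2
x_3 = 2.6750, f(x_3) = 0.122615, coefficient = 4
x_4 = 2.9000, f(x_4) = 0.106270, coefficient = 2
x_5 = 3.1250, f(x_5) = 0.092888, coefficient = 4
x_6 = 3.3500, f(x_6) = 0.081816, coefficient = 2
x_7 = 3.5750, f(x_7) = 0.072566, coefficient = 4
x_8 = 3.8000, f(x_8) = 0.064767, coefficient = 2
x_9 = 4.0250, f(x_9) = 0.058137, coefficient = 4
x_10 = 4.2500, f(x_10) = 0.052459, coefficient = 1

I ≈ (0.225000/3) × 3.100800 = 0.232560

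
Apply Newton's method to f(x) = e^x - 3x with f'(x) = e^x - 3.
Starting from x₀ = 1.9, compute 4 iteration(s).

f(x) = e^x - 3x
f'(x) = e^x - 3
x₀ = 1.9

Newton-Raphson formula: x_{n+1} = x_n - f(x_n)/f'(x_n)

Iteration 1:
  f(1.900000) = 0.985894
  f'(1.900000) = 3.685894
  x_1 = 1.900000 - 0.985894/3.685894 = 1.632522
Iteration 2:
  f(1.632522) = 0.219198
  f'(1.632522) = 2.116765
  x_2 = 1.632522 - 0.219198/2.116765 = 1.528969
Iteration 3:
  f(1.528969) = 0.026511
  f'(1.528969) = 1.613419
  x_3 = 1.528969 - 0.026511/1.613419 = 1.512537
Iteration 4:
  f(1.512537) = 0.000619
  f'(1.512537) = 1.538232
  x_4 = 1.512537 - 0.000619/1.538232 = 1.512135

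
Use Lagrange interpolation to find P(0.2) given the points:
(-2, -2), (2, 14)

Lagrange interpolation formula:
P(x) = Σ yᵢ × Lᵢ(x)
where Lᵢ(x) = Π_{j≠i} (x - xⱼ)/(xᵢ - xⱼ)

L_0(0.2) = (0.2 - 2)/(-2 - 2) = 0.450000
L_1(0.2) = (0.2 - (-2))/(2 - (-2)) = 0.550000

P(0.2) = (-2)×L_0(0.2) + 14×L_1(0.2)
P(0.2) = 6.800000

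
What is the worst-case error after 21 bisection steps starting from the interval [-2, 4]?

Bisection error bound: |error| ≤ (b-a)/2^n
|error| ≤ (4 - (-2))/2^21 = 6/2^21
|error| ≤ 0.0000028610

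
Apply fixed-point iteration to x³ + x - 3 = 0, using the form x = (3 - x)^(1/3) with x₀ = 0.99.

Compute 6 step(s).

Equation: x³ + x - 3 = 0
Fixed-point form: x = (3 - x)^(1/3)
x₀ = 0.99

x_1 = g(0.990000) = 1.262017
x_2 = g(1.262017) = 1.202306
x_3 = g(1.202306) = 1.215921
x_4 = g(1.215921) = 1.212843
x_5 = g(1.212843) = 1.213540
x_6 = g(1.213540) = 1.213383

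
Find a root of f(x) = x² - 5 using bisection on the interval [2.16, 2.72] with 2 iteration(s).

f(x) = x² - 5
Initial interval: [2.16, 2.72]

Iteration 1:
  c_1 = (2.160000 + 2.720000)/2 = 2.440000
  f(c_1) = f(2.440000) = 0.953600
  f(a) × f(c) < 0, new interval: [2.160000, 2.440000]
Iteration 2:
  c_2 = (2.160000 + 2.440000)/2 = 2.300000
  f(c_2) = f(2.300000) = 0.290000
  f(a) × f(c) < 0, new interval: [2.160000, 2.300000]

After 2 iteration(s), the approximation is c_2 = 2.300000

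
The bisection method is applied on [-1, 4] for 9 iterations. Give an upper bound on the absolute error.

Bisection error bound: |error| ≤ (b-a)/2^n
|error| ≤ (4 - (-1))/2^9 = 5/2^9
|error| ≤ 0.0097656250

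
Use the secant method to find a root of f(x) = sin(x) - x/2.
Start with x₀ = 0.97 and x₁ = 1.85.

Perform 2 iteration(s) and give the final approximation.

f(x) = sin(x) - x/2
x₀ = 0.97, x₁ = 1.85

Secant formula: x_{n+1} = x_n - f(x_n)(x_n - x_{n-1})/(f(x_n) - f(x_{n-1}))

Iteration 1:
  f(0.970000) = 0.339886
  f(1.850000) = 0.036275
  x_2 = 1.850000 - 0.036275×(1.850000 - 0.970000)/(0.036275 - 0.339886)
       = 1.955142
Iteration 2:
  f(1.850000) = 0.036275
  f(1.955142) = -0.050527
  x_3 = 1.955142 - (-0.050527)×(1.955142 - 1.850000)/(-0.050527 - 0.036275)
       = 1.893940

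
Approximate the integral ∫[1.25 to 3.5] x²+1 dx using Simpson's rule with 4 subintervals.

f(x) = x²+1
a = 1.25, b = 3.5, n = 4
h = (b - a)/n = 0.562500

Simpson's rule: (h/3)[f(x₀) + 4f(x₁) + 2f(x₂) + ... + f(xₙ)]

x_0 = 1.2500, f(x_0) = 2.562500, coefficient = 1
x_1 = 1.8125, f(x_1) = 4.285156, coefficient = 4
x_2 = 2.3750, f(x_2) = 6.640625, coefficient = 2
x_3 = 2.9375, f(x_3) = 9.628906, coefficient = 4
x_4 = 3.5000, f(x_4) = 13.250000, coefficient = 1

I ≈ (0.562500/3) × 84.750000 = 15.890625
Exact value: 15.890625
Error: 0.000000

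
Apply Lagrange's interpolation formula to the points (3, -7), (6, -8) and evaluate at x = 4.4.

Lagrange interpolation formula:
P(x) = Σ yᵢ × Lᵢ(x)
where Lᵢ(x) = Π_{j≠i} (x - xⱼ)/(xᵢ - xⱼ)

L_0(4.4) = (4.4 - 6)/(3 - 6) = 0.533333
L_1(4.4) = (4.4 - 3)/(6 - 3) = 0.466667

P(4.4) = (-7)×L_0(4.4) + (-8)×L_1(4.4)
P(4.4) = -7.466667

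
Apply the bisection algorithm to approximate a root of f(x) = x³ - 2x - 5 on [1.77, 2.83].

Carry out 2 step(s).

f(x) = x³ - 2x - 5
Initial interval: [1.77, 2.83]

Iteration 1:
  c_1 = (1.770000 + 2.830000)/2 = 2.300000
  f(c_1) = f(2.300000) = 2.567000
  f(a) × f(c) < 0, new interval: [1.770000, 2.300000]
Iteration 2:
  c_2 = (1.770000 + 2.300000)/2 = 2.035000
  f(c_2) = f(2.035000) = -0.642607
  f(a) × f(c) ≥ 0, new interval: [2.035000, 2.300000]

After 2 iteration(s), the approximation is c_2 = 2.035000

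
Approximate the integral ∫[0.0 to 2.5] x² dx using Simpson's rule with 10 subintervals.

f(x) = x²
a = 0.0, b = 2.5, n = 10
h = (b - a)/n = 0.250000

Simpson's rule: (h/3)[f(x₀) + 4f(x₁) + 2f(x₂) + ... + f(xₙ)]

x_0 = 0.0000, f(x_0) = 0.000000, coefficient = 1
x_1 = 0.2500, f(x_1) = 0.062500, coefficient = 4
x_2 = 0.5000, f(x_2) = 0.250000, coefficient = 2
x_3 = 0.7500, f(x_3) = 0.562500, coefficient = 4
x_4 = 1.0000, f(x_4) = 1.000000, coefficient = 2
x_5 = 1.2500, f(x_5) = 1.562500, coefficient = 4
x_6 = 1.5000, f(x_6) = 2.250000, coefficient = 2
x_7 = 1.7500, f(x_7) = 3.062500, coefficient = 4
x_8 = 2.0000, f(x_8) = 4.000000, coefficient = 2
x_9 = 2.2500, f(x_9) = 5.062500, coefficient = 4
x_10 = 2.5000, f(x_10) = 6.250000, coefficient = 1

I ≈ (0.250000/3) × 62.500000 = 5.208333
Exact value: 5.208333
Error: 0.000000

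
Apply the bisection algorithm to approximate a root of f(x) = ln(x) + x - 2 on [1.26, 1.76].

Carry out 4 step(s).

f(x) = ln(x) + x - 2
Initial interval: [1.26, 1.76]

Iteration 1:
  c_1 = (1.260000 + 1.760000)/2 = 1.510000
  f(c_1) = f(1.510000) = -0.077890
  f(a) × f(c) ≥ 0, new interval: [1.510000, 1.760000]
Iteration 2:
  c_2 = (1.510000 + 1.760000)/2 = 1.635000
  f(c_2) = f(1.635000) = 0.126643
  f(a) × f(c) < 0, new interval: [1.510000, 1.635000]
Iteration 3:
  c_3 = (1.510000 + 1.635000)/2 = 1.572500
  f(c_3) = f(1.572500) = 0.025167
  f(a) × f(c) < 0, new interval: [1.510000, 1.572500]
Iteration 4:
  c_4 = (1.510000 + 1.572500)/2 = 1.541250
  f(c_4) = f(1.541250) = -0.026156
  f(a) × f(c) ≥ 0, new interval: [1.541250, 1.572500]

After 4 iteration(s), the approximation is c_4 = 1.541250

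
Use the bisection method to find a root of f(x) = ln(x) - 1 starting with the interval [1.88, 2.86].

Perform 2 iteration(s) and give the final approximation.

f(x) = ln(x) - 1
Initial interval: [1.88, 2.86]

Iteration 1:
  c_1 = (1.880000 + 2.860000)/2 = 2.370000
  f(c_1) = f(2.370000) = -0.137110
  f(a) × f(c) ≥ 0, new interval: [2.370000, 2.860000]
Iteration 2:
  c_2 = (2.370000 + 2.860000)/2 = 2.615000
  f(c_2) = f(2.615000) = -0.038736
  f(a) × f(c) ≥ 0, new interval: [2.615000, 2.860000]

After 2 iteration(s), the approximation is c_2 = 2.615000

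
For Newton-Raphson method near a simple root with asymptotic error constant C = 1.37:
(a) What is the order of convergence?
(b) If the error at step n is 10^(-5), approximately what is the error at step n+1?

(a) Newton-Raphson has quadratic (order 2) convergence near simple roots.
    This means |e_{n+1}| ≈ C|e_n|².

(b) With |e_n| = 10^(-5) and C = 1.37:
    |e_{n+1}| ≈ 1.37 × (10^(-5))² = 1.37 × 10^(-10)

(a) 2 (quadratic); (b) |e_{n+1}| ≈ 1.370e-10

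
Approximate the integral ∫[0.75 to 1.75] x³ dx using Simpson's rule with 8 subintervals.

f(x) = x³
a = 0.75, b = 1.75, n = 8
h = (b - a)/n = 0.125000

Simpson's rule: (h/3)[f(x₀) + 4f(x₁) + 2f(x₂) + ... + f(xₙ)]

x_0 = 0.7500, f(x_0) = 0.421875, coefficient = 1
x_1 = 0.8750, f(x_1) = 0.669922, coefficient = 4
x_2 = 1.0000, f(x_2) = 1.000000, coefficient = 2
x_3 = 1.1250, f(x_3) = 1.423828, coefficient = 4
x_4 = 1.2500, f(x_4) = 1.953125, coefficient = 2
x_5 = 1.3750, f(x_5) = 2.599609, coefficient = 4
x_6 = 1.5000, f(x_6) = 3.375000, coefficient = 2
x_7 = 1.6250, f(x_7) = 4.291016, coefficient = 4
x_8 = 1.7500, f(x_8) = 5.359375, coefficient = 1

I ≈ (0.125000/3) × 54.375000 = 2.265625
Exact value: 2.265625
Error: 0.000000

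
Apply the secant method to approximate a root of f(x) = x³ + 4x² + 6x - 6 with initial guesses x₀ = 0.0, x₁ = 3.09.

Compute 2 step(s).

f(x) = x³ + 4x² + 6x - 6
x₀ = 0.0, x₁ = 3.09

Secant formula: x_{n+1} = x_n - f(x_n)(x_n - x_{n-1})/(f(x_n) - f(x_{n-1}))

Iteration 1:
  f(0.000000) = -6.000000
  f(3.090000) = 80.236029
  x_2 = 3.090000 - 80.236029×(3.090000 - 0.000000)/(80.236029 - (-6.000000))
       = 0.214991
Iteration 2:
  f(3.090000) = 80.236029
  f(0.214991) = -4.515230
  x_3 = 0.214991 - (-4.515230)×(0.214991 - 3.090000)/(-4.515230 - 80.236029)
       = 0.368161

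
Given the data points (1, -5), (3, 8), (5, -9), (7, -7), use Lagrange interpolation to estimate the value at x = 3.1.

Lagrange interpolation formula:
P(x) = Σ yᵢ × Lᵢ(x)
where Lᵢ(x) = Π_{j≠i} (x - xⱼ)/(xᵢ - xⱼ)

L_0(3.1) = (3.1 - 3)/(1 - 3) × (3.1 - 5)/(1 - 5) × (3.1 - 7)/(1 - 7) = -0.015438
L_1(3.1) = (3.1 - 1)/(3 - 1) × (3.1 - 5)/(3 - 5) × (3.1 - 7)/(3 - 7) = 0.972562
L_2(3.1) = (3.1 - 1)/(5 - 1) × (3.1 - 3)/(5 - 3) × (3.1 - 7)/(5 - 7) = 0.051188
L_3(3.1) = (3.1 - 1)/(7 - 1) × (3.1 - 3)/(7 - 3) × (3.1 - 5)/(7 - 5) = -0.008313

P(3.1) = (-5)×L_0(3.1) + 8×L_1(3.1) + (-9)×L_2(3.1) + (-7)×L_3(3.1)
P(3.1) = 7.455187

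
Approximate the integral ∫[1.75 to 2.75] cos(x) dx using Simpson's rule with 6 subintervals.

f(x) = cos(x)
a = 1.75, b = 2.75, n = 6
h = (b - a)/n = 0.166667

Simpson's rule: (h/3)[f(x₀) + 4f(x₁) + 2f(x₂) + ... + f(xₙ)]

x_0 = 1.7500, f(x_0) = -0.178246, coefficient = 1
x_1 = 1.9167, f(x_1) = -0.339016, coefficient = 4
x_2 = 2.0833, f(x_2) = -0.490390, coefficient = 2
x_3 = 2.2500, f(x_3) = -0.628174, coefficient = 4
x_4 = 2.4167, f(x_4) = -0.748549, coefficient = 2
x_5 = 2.5833, f(x_5) = -0.848178, coefficient = 4
x_6 = 2.7500, f(x_6) = -0.924302, coefficient = 1

I ≈ (0.166667/3) × -10.841896 = -0.602328
Exact value: -0.602325
Error: 0.000003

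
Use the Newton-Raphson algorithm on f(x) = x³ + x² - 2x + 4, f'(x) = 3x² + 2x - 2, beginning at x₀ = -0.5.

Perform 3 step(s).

f(x) = x³ + x² - 2x + 4
f'(x) = 3x² + 2x - 2
x₀ = -0.5

Newton-Raphson formula: x_{n+1} = x_n - f(x_n)/f'(x_n)

Iteration 1:
  f(-0.500000) = 5.125000
  f'(-0.500000) = -2.250000
  x_1 = -0.500000 - 5.125000/(-2.250000) = 1.777778
Iteration 2:
  f(1.777778) = 9.223594
  f'(1.777778) = 11.037037
  x_2 = 1.777778 - 9.223594/11.037037 = 0.942083
Iteration 3:
  f(0.942083) = 3.839472
  f'(0.942083) = 2.546727
  x_3 = 0.942083 - 3.839472/2.546727 = -0.565527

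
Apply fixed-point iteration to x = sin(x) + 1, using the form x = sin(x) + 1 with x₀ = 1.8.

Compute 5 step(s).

Equation: x = sin(x) + 1
Fixed-point form: x = sin(x) + 1
x₀ = 1.8

x_1 = g(1.800000) = 1.973848
x_2 = g(1.973848) = 1.919868
x_3 = g(1.919868) = 1.939690
x_4 = g(1.939690) = 1.932727
x_5 = g(1.932727) = 1.935215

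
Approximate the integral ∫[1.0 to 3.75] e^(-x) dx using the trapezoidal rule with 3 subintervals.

f(x) = e^(-x)
a = 1.0, b = 3.75, n = 3
h = (b - a)/n = 0.916667

Trapezoidal rule: (h/2)[f(x₀) + 2f(x₁) + 2f(x₂) + ... + f(xₙ)]

x_0 = 1.0000, f(x_0) = 0.367879, coefficient = 1
x_1 = 1.9167, f(x_1) = 0.147096, coefficient = 2
x_2 = 2.8333, f(x_2) = 0.058816, coefficient = 2
x_3 = 3.7500, f(x_3) = 0.023518, coefficient = 1

I ≈ (0.916667/2) × 0.803223 = 0.368144
Exact value: 0.344362
Error: 0.023782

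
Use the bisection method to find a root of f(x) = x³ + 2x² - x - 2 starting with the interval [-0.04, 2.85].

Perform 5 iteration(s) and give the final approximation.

f(x) = x³ + 2x² - x - 2
Initial interval: [-0.04, 2.85]

Iteration 1:
  c_1 = (-0.040000 + 2.850000)/2 = 1.405000
  f(c_1) = f(1.405000) = 3.316555
  f(a) × f(c) < 0, new interval: [-0.040000, 1.405000]
Iteration 2:
  c_2 = (-0.040000 + 1.405000)/2 = 0.682500
  f(c_2) = f(0.682500) = -1.432975
  f(a) × f(c) ≥ 0, new interval: [0.682500, 1.405000]
Iteration 3:
  c_3 = (0.682500 + 1.405000)/2 = 1.043750
  f(c_3) = f(1.043750) = 0.272154
  f(a) × f(c) < 0, new interval: [0.682500, 1.043750]
Iteration 4:
  c_4 = (0.682500 + 1.043750)/2 = 0.863125
  f(c_4) = f(0.863125) = -0.730140
  f(a) × f(c) ≥ 0, new interval: [0.863125, 1.043750]
Iteration 5:
  c_5 = (0.863125 + 1.043750)/2 = 0.953437
  f(c_5) = f(0.953437) = -0.268636
  f(a) × f(c) ≥ 0, new interval: [0.953437, 1.043750]

After 5 iteration(s), the approximation is c_5 = 0.953437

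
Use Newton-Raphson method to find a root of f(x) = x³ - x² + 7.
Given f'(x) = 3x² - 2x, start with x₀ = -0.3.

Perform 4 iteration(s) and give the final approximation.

f(x) = x³ - x² + 7
f'(x) = 3x² - 2x
x₀ = -0.3

Newton-Raphson formula: x_{n+1} = x_n - f(x_n)/f'(x_n)

Iteration 1:
  f(-0.300000) = 6.883000
  f'(-0.300000) = 0.870000
  x_1 = -0.300000 - 6.883000/0.870000 = -8.211494
Iteration 2:
  f(-8.211494) = -614.118510
  f'(-8.211494) = 218.708902
  x_2 = -8.211494 - (-614.118510)/218.708902 = -5.403568
Iteration 3:
  f(-5.403568) = -179.974863
  f'(-5.403568) = 98.402771
  x_3 = -5.403568 - (-179.974863)/98.402771 = -3.574606
Iteration 4:
  f(-3.574606) = -51.453459
  f'(-3.574606) = 45.482647
  x_4 = -3.574606 - (-51.453459)/45.482647 = -2.443330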